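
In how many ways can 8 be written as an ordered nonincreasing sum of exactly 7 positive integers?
p(8, 7 parts) = 1

Partitions of n into exactly k parts ↔ partitions of n − k into at most k parts (subtract 1 from each part). For n = 8, k = 7, the partitions are: 2+1+1+1+1+1+1. Count = 1.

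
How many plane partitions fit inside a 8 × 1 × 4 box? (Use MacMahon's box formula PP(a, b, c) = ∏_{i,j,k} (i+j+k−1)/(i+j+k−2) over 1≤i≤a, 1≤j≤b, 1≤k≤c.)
PP(8, 1, 4) = 495

Evaluate the triple product over i = 1..8, j = 1..1, k = 1..4. The factors are (2/1) · (3/2) · (4/3) · (5/4) · (3/2) · (4/3) · (5/4) · (6/5) · … (32 factors total). The numerators and denominators telescope so the product is an integer; carrying out the multiplication exactly gives PP(8, 1, 4) = 495.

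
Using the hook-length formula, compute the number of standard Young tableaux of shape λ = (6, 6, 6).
# SYT of shape (6, 6, 6) = 87516

Hook-length formula: f^λ = n! / Π hook(c), product over all cells c of the Young diagram. For λ = (6, 6, 6), n = 18 boxes. Hook lengths by row (left-to-right, top-to-bottom): [8, 7, 6, 5, 4, 3]; [7, 6, 5, 4, 3, 2]; [6, 5, 4, 3, 2, 1]. Product of hooks = 73156608000. So f^λ = 18! / 73156608000 = 6402373705728000 / 73156608000 = 87516.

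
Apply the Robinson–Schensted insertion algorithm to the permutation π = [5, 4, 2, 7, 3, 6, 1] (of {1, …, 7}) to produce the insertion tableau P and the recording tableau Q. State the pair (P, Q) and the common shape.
P = [1, 3, 6] / [2, 7] / [4] / [5];  Q = [1, 4, 6] / [2, 5] / [3] / [7];  common shape = (3, 2, 1, 1)

Row-insert the values π_1, π_2, … into P one at a time, bumping the leftmost entry strictly greater than the inserted value down to the next row. The recording tableau Q records, in position (i, j), the step at which that cell was added to P.
  Insert 5 (step 1): P = [5];  Q = [1]
  Insert 4 (step 2): P = [4] / [5];  Q = [1] / [2]
  Insert 2 (step 3): P = [2] / [4] / [5];  Q = [1] / [2] / [3]
  Insert 7 (step 4): P = [2, 7] / [4] / [5];  Q = [1, 4] / [2] / [3]
  Insert 3 (step 5): P = [2, 3] / [4, 7] / [5];  Q = [1, 4] / [2, 5] / [3]
  Insert 6 (step 6): P = [2, 3, 6] / [4, 7] / [5];  Q = [1, 4, 6] / [2, 5] / [3]
  Insert 1 (step 7): P = [1, 3, 6] / [2, 7] / [4] / [5];  Q = [1, 4, 6] / [2, 5] / [3] / [7]
Final shape: (3, 2, 1, 1).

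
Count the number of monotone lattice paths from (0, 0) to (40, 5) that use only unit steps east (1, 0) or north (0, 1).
Number of paths = 1221759

A monotone lattice path from (0, 0) to (40, 5) consists of 40 east steps and 5 north steps in some order, so it is determined by which 40 of the 45 steps are east. The count is C(45, 40) = 1221759.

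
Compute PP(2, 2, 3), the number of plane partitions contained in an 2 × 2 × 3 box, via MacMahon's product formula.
PP(2, 2, 3) = 50

Evaluate the triple product over i = 1..2, j = 1..2, k = 1..3. The factors are (2/1) · (3/2) · (4/3) · (3/2) · (4/3) · (5/4) · (3/2) · (4/3) · … (12 factors total). The numerators and denominators telescope so the product is an integer; carrying out the multiplication exactly gives PP(2, 2, 3) = 50.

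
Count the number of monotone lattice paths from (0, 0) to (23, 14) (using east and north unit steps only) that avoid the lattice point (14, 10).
Number of paths = 4704788760

Total paths from (0, 0) to (23, 14): C(37, 23) = 6107086800. Paths through (14, 10): (paths (0, 0) → (14, 10)) × (paths (14, 10) → (23, 14)) = C(24, 14) · C(13, 9) = 1961256 · 715 = 1402298040. Avoidance count = 6107086800 − 1402298040 = 4704788760.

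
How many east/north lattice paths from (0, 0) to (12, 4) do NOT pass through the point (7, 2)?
Number of paths = 1064

Total paths from (0, 0) to (12, 4): C(16, 12) = 1820. Paths through (7, 2): (paths (0, 0) → (7, 2)) × (paths (7, 2) → (12, 4)) = C(9, 7) · C(7, 5) = 36 · 21 = 756. Avoidance count = 1820 − 756 = 1064.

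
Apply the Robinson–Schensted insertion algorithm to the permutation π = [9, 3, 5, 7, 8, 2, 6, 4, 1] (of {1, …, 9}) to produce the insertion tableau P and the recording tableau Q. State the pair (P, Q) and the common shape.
P = [1, 4, 6, 8] / [2, 5] / [3] / [7] / [9];  Q = [1, 3, 4, 5] / [2, 7] / [6] / [8] / [9];  common shape = (4, 2, 1, 1, 1)

Row-insert the values π_1, π_2, … into P one at a time, bumping the leftmost entry strictly greater than the inserted value down to the next row. The recording tableau Q records, in position (i, j), the step at which that cell was added to P.
  Insert 9 (step 1): P = [9];  Q = [1]
  Insert 3 (step 2): P = [3] / [9];  Q = [1] / [2]
  Insert 5 (step 3): P = [3, 5] / [9];  Q = [1, 3] / [2]
  Insert 7 (step 4): P = [3, 5, 7] / [9];  Q = [1, 3, 4] / [2]
  Insert 8 (step 5): P = [3, 5, 7, 8] / [9];  Q = [1, 3, 4, 5] / [2]
  Insert 2 (step 6): P = [2, 5, 7, 8] / [3] / [9];  Q = [1, 3, 4, 5] / [2] / [6]
  Insert 6 (step 7): P = [2, 5, 6, 8] / [3, 7] / [9];  Q = [1, 3, 4, 5] / [2, 7] / [6]
  Insert 4 (step 8): P = [2, 4, 6, 8] / [3, 5] / [7] / [9];  Q = [1, 3, 4, 5] / [2, 7] / [6] / [8]
  Insert 1 (step 9): P = [1, 4, 6, 8] / [2, 5] / [3] / [7] / [9];  Q = [1, 3, 4, 5] / [2, 7] / [6] / [8] / [9]
Final shape: (4, 2, 1, 1, 1).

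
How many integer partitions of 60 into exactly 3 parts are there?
p(60, 3 parts) = 300

Partitions of n into exactly k parts are in bijection with partitions of n − k into at most k parts (subtract 1 from each part). So p(60, exactly 3) = p(57, parts ≤ 3). Computing via the recurrence p(m, j) = p(m, j−1) + p(m−j, j) gives 300.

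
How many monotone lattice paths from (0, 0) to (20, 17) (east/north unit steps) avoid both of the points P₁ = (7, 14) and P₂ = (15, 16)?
Number of paths = 14068406340

Inclusion–exclusion. Total paths: C(37, 20) = 15905368710. Through P₁: C(21, 7)·C(16, 13) = 65116800. Through P₂: C(31, 15)·C(6, 5) = 1803241170. Since P₁ is strictly southwest of P₂, a monotone path through both must visit P₁ then P₂; paths through both = C(21, 7)·C(10, 8)·C(6, 5) = 31395600. Avoid both = 15905368710 − 65116800 − 1803241170 + 31395600 = 14068406340.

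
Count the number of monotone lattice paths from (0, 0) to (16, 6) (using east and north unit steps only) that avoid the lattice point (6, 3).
Number of paths = 50589

Total paths from (0, 0) to (16, 6): C(22, 16) = 74613. Paths through (6, 3): (paths (0, 0) → (6, 3)) × (paths (6, 3) → (16, 6)) = C(9, 6) · C(13, 10) = 84 · 286 = 24024. Avoidance count = 74613 − 24024 = 50589.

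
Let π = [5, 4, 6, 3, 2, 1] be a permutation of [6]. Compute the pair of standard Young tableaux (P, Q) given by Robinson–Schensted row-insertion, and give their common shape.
P = [1, 6] / [2] / [3] / [4] / [5];  Q = [1, 3] / [2] / [4] / [5] / [6];  common shape = (2, 1, 1, 1, 1)

Row-insert the values π_1, π_2, … into P one at a time, bumping the leftmost entry strictly greater than the inserted value down to the next row. The recording tableau Q records, in position (i, j), the step at which that cell was added to P.
  Insert 5 (step 1): P = [5];  Q = [1]
  Insert 4 (step 2): P = [4] / [5];  Q = [1] / [2]
  Insert 6 (step 3): P = [4, 6] / [5];  Q = [1, 3] / [2]
  Insert 3 (step 4): P = [3, 6] / [4] / [5];  Q = [1, 3] / [2] / [4]
  Insert 2 (step 5): P = [2, 6] / [3] / [4] / [5];  Q = [1, 3] / [2] / [4] / [5]
  Insert 1 (step 6): P = [1, 6] / [2] / [3] / [4] / [5];  Q = [1, 3] / [2] / [4] / [5] / [6]
Final shape: (2, 1, 1, 1, 1).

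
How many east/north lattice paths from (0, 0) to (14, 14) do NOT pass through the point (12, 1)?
Number of paths = 40115235

Total paths from (0, 0) to (14, 14): C(28, 14) = 40116600. Paths through (12, 1): (paths (0, 0) → (12, 1)) × (paths (12, 1) → (14, 14)) = C(13, 12) · C(15, 2) = 13 · 105 = 1365. Avoidance count = 40116600 − 1365 = 40115235.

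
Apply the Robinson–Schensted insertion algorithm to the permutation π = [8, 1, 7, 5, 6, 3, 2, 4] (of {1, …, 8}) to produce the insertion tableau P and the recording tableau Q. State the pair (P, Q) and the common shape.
P = [1, 2, 4] / [3, 6] / [5] / [7] / [8];  Q = [1, 3, 5] / [2, 8] / [4] / [6] / [7];  common shape = (3, 2, 1, 1, 1)

Row-insert the values π_1, π_2, … into P one at a time, bumping the leftmost entry strictly greater than the inserted value down to the next row. The recording tableau Q records, in position (i, j), the step at which that cell was added to P.
  Insert 8 (step 1): P = [8];  Q = [1]
  Insert 1 (step 2): P = [1] / [8];  Q = [1] / [2]
  Insert 7 (step 3): P = [1, 7] / [8];  Q = [1, 3] / [2]
  Insert 5 (step 4): P = [1, 5] / [7] / [8];  Q = [1, 3] / [2] / [4]
  Insert 6 (step 5): P = [1, 5, 6] / [7] / [8];  Q = [1, 3, 5] / [2] / [4]
  Insert 3 (step 6): P = [1, 3, 6] / [5] / [7] / [8];  Q = [1, 3, 5] / [2] / [4] / [6]
  Insert 2 (step 7): P = [1, 2, 6] / [3] / [5] / [7] / [8];  Q = [1, 3, 5] / [2] / [4] / [6] / [7]
  Insert 4 (step 8): P = [1, 2, 4] / [3, 6] / [5] / [7] / [8];  Q = [1, 3, 5] / [2, 8] / [4] / [6] / [7]
Final shape: (3, 2, 1, 1, 1).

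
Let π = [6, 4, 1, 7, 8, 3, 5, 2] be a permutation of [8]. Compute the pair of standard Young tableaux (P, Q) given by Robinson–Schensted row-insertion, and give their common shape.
P = [1, 2, 5] / [3, 7, 8] / [4] / [6];  Q = [1, 4, 5] / [2, 6, 7] / [3] / [8];  common shape = (3, 3, 1, 1)

Row-insert the values π_1, π_2, … into P one at a time, bumping the leftmost entry strictly greater than the inserted value down to the next row. The recording tableau Q records, in position (i, j), the step at which that cell was added to P.
  Insert 6 (step 1): P = [6];  Q = [1]
  Insert 4 (step 2): P = [4] / [6];  Q = [1] / [2]
  Insert 1 (step 3): P = [1] / [4] / [6];  Q = [1] / [2] / [3]
  Insert 7 (step 4): P = [1, 7] / [4] / [6];  Q = [1, 4] / [2] / [3]
  Insert 8 (step 5): P = [1, 7, 8] / [4] / [6];  Q = [1, 4, 5] / [2] / [3]
  Insert 3 (step 6): P = [1, 3, 8] / [4, 7] / [6];  Q = [1, 4, 5] / [2, 6] / [3]
  Insert 5 (step 7): P = [1, 3, 5] / [4, 7, 8] / [6];  Q = [1, 4, 5] / [2, 6, 7] / [3]
  Insert 2 (step 8): P = [1, 2, 5] / [3, 7, 8] / [4] / [6];  Q = [1, 4, 5] / [2, 6, 7] / [3] / [8]
Final shape: (3, 3, 1, 1).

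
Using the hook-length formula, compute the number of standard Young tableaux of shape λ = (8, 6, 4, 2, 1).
# SYT of shape (8, 6, 4, 2, 1) = 523783260

Hook-length formula: f^λ = n! / Π hook(c), product over all cells c of the Young diagram. For λ = (8, 6, 4, 2, 1), n = 21 boxes. Hook lengths by row (left-to-right, top-to-bottom): [12, 10, 8, 7, 5, 4, 2, 1]; [9, 7, 5, 4, 2, 1]; [6, 4, 2, 1]; [3, 1]; [1]. Product of hooks = 97542144000. So f^λ = 21! / 97542144000 = 51090942171709440000 / 97542144000 = 523783260.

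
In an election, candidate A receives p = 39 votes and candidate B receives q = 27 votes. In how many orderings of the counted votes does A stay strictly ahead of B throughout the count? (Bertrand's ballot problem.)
Strict-lead orderings = 445598409723850880

Total orderings of the 66 votes with 39 for A: C(66, 39) = 2450791253481179840. By the Bertrand ballot formula (Cycle Lemma / reflection principle), the number of orderings in which A is strictly ahead of B throughout is (p − q)/(p + q) · C(p + q, p) = (39 − 27)/(39 + 27) · 2450791253481179840 = 445598409723850880.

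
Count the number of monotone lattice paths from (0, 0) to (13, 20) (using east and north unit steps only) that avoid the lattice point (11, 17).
Number of paths = 358424640

Total paths from (0, 0) to (13, 20): C(33, 13) = 573166440. Paths through (11, 17): (paths (0, 0) → (11, 17)) × (paths (11, 17) → (13, 20)) = C(28, 11) · C(5, 2) = 21474180 · 10 = 214741800. Avoidance count = 573166440 − 214741800 = 358424640.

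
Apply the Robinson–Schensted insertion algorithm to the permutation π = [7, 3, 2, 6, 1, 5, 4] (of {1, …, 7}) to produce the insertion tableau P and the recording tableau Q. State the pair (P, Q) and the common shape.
P = [1, 4] / [2, 5] / [3, 6] / [7];  Q = [1, 4] / [2, 6] / [3, 7] / [5];  common shape = (2, 2, 2, 1)

Row-insert the values π_1, π_2, … into P one at a time, bumping the leftmost entry strictly greater than the inserted value down to the next row. The recording tableau Q records, in position (i, j), the step at which that cell was added to P.
  Insert 7 (step 1): P = [7];  Q = [1]
  Insert 3 (step 2): P = [3] / [7];  Q = [1] / [2]
  Insert 2 (step 3): P = [2] / [3] / [7];  Q = [1] / [2] / [3]
  Insert 6 (step 4): P = [2, 6] / [3] / [7];  Q = [1, 4] / [2] / [3]
  Insert 1 (step 5): P = [1, 6] / [2] / [3] / [7];  Q = [1, 4] / [2] / [3] / [5]
  Insert 5 (step 6): P = [1, 5] / [2, 6] / [3] / [7];  Q = [1, 4] / [2, 6] / [3] / [5]
  Insert 4 (step 7): P = [1, 4] / [2, 5] / [3, 6] / [7];  Q = [1, 4] / [2, 6] / [3, 7] / [5]
Final shape: (2, 2, 2, 1).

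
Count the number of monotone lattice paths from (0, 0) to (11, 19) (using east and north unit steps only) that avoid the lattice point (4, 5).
Number of paths = 39976020

Total paths from (0, 0) to (11, 19): C(30, 11) = 54627300. Paths through (4, 5): (paths (0, 0) → (4, 5)) × (paths (4, 5) → (11, 19)) = C(9, 4) · C(21, 7) = 126 · 116280 = 14651280. Avoidance count = 54627300 − 14651280 = 39976020.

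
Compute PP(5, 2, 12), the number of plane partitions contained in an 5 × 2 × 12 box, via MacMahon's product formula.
PP(5, 2, 12) = 8836464

Evaluate the triple product over i = 1..5, j = 1..2, k = 1..12. The factors are (2/1) · (3/2) · (4/3) · (5/4) · (6/5) · (7/6) · (8/7) · (9/8) · … (120 factors total). The numerators and denominators telescope so the product is an integer; carrying out the multiplication exactly gives PP(5, 2, 12) = 8836464.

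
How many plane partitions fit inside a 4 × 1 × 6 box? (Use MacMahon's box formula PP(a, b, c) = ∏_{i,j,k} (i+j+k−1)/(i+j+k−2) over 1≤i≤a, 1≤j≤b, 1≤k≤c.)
PP(4, 1, 6) = 210

Evaluate the triple product over i = 1..4, j = 1..1, k = 1..6. The factors are (2/1) · (3/2) · (4/3) · (5/4) · (6/5) · (7/6) · (3/2) · (4/3) · … (24 factors total). The numerators and denominators telescope so the product is an integer; carrying out the multiplication exactly gives PP(4, 1, 6) = 210.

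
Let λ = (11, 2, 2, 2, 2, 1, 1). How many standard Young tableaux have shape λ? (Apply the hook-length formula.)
# SYT of shape (11, 2, 2, 2, 2, 1, 1) = 14671800

Hook-length formula: f^λ = n! / Π hook(c), product over all cells c of the Young diagram. For λ = (11, 2, 2, 2, 2, 1, 1), n = 21 boxes. Hook lengths by row (left-to-right, top-to-bottom): [17, 14, 9, 8, 7, 6, 5, 4, 3, 2, 1]; [7, 4]; [6, 3]; [5, 2]; [4, 1]; [2]; [1]. Product of hooks = 3482254540800. So f^λ = 21! / 3482254540800 = 51090942171709440000 / 3482254540800 = 14671800.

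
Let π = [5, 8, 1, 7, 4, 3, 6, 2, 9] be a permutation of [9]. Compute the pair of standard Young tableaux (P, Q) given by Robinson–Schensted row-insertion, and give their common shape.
P = [1, 2, 6, 9] / [3, 7] / [4] / [5] / [8];  Q = [1, 2, 7, 9] / [3, 4] / [5] / [6] / [8];  common shape = (4, 2, 1, 1, 1)

Row-insert the values π_1, π_2, … into P one at a time, bumping the leftmost entry strictly greater than the inserted value down to the next row. The recording tableau Q records, in position (i, j), the step at which that cell was added to P.
  Insert 5 (step 1): P = [5];  Q = [1]
  Insert 8 (step 2): P = [5, 8];  Q = [1, 2]
  Insert 1 (step 3): P = [1, 8] / [5];  Q = [1, 2] / [3]
  Insert 7 (step 4): P = [1, 7] / [5, 8];  Q = [1, 2] / [3, 4]
  Insert 4 (step 5): P = [1, 4] / [5, 7] / [8];  Q = [1, 2] / [3, 4] / [5]
  Insert 3 (step 6): P = [1, 3] / [4, 7] / [5] / [8];  Q = [1, 2] / [3, 4] / [5] / [6]
  Insert 6 (step 7): P = [1, 3, 6] / [4, 7] / [5] / [8];  Q = [1, 2, 7] / [3, 4] / [5] / [6]
  Insert 2 (step 8): P = [1, 2, 6] / [3, 7] / [4] / [5] / [8];  Q = [1, 2, 7] / [3, 4] / [5] / [6] / [8]
  Insert 9 (step 9): P = [1, 2, 6, 9] / [3, 7] / [4] / [5] / [8];  Q = [1, 2, 7, 9] / [3, 4] / [5] / [6] / [8]
Final shape: (4, 2, 1, 1, 1).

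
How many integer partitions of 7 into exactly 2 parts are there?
p(7, 2 parts) = 3

Partitions of n into exactly k parts ↔ partitions of n − k into at most k parts (subtract 1 from each part). For n = 7, k = 2, the partitions are: 6+1, 5+2, 4+3. Count = 3.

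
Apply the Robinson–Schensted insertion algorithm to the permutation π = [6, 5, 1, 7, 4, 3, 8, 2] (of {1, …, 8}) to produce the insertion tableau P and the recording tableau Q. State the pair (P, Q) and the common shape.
P = [1, 2, 8] / [3, 7] / [4] / [5] / [6];  Q = [1, 4, 7] / [2, 5] / [3] / [6] / [8];  common shape = (3, 2, 1, 1, 1)

Row-insert the values π_1, π_2, … into P one at a time, bumping the leftmost entry strictly greater than the inserted value down to the next row. The recording tableau Q records, in position (i, j), the step at which that cell was added to P.
  Insert 6 (step 1): P = [6];  Q = [1]
  Insert 5 (step 2): P = [5] / [6];  Q = [1] / [2]
  Insert 1 (step 3): P = [1] / [5] / [6];  Q = [1] / [2] / [3]
  Insert 7 (step 4): P = [1, 7] / [5] / [6];  Q = [1, 4] / [2] / [3]
  Insert 4 (step 5): P = [1, 4] / [5, 7] / [6];  Q = [1, 4] / [2, 5] / [3]
  Insert 3 (step 6): P = [1, 3] / [4, 7] / [5] / [6];  Q = [1, 4] / [2, 5] / [3] / [6]
  Insert 8 (step 7): P = [1, 3, 8] / [4, 7] / [5] / [6];  Q = [1, 4, 7] / [2, 5] / [3] / [6]
  Insert 2 (step 8): P = [1, 2, 8] / [3, 7] / [4] / [5] / [6];  Q = [1, 4, 7] / [2, 5] / [3] / [6] / [8]
Final shape: (3, 2, 1, 1, 1).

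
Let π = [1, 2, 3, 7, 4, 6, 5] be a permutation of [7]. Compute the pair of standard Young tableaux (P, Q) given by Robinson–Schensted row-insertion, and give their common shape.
P = [1, 2, 3, 4, 5] / [6] / [7];  Q = [1, 2, 3, 4, 6] / [5] / [7];  common shape = (5, 1, 1)

Row-insert the values π_1, π_2, … into P one at a time, bumping the leftmost entry strictly greater than the inserted value down to the next row. The recording tableau Q records, in position (i, j), the step at which that cell was added to P.
  Insert 1 (step 1): P = [1];  Q = [1]
  Insert 2 (step 2): P = [1, 2];  Q = [1, 2]
  Insert 3 (step 3): P = [1, 2, 3];  Q = [1, 2, 3]
  Insert 7 (step 4): P = [1, 2, 3, 7];  Q = [1, 2, 3, 4]
  Insert 4 (step 5): P = [1, 2, 3, 4] / [7];  Q = [1, 2, 3, 4] / [5]
  Insert 6 (step 6): P = [1, 2, 3, 4, 6] / [7];  Q = [1, 2, 3, 4, 6] / [5]
  Insert 5 (step 7): P = [1, 2, 3, 4, 5] / [6] / [7];  Q = [1, 2, 3, 4, 6] / [5] / [7]
Final shape: (5, 1, 1).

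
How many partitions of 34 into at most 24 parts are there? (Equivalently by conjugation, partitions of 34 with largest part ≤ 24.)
p(34, parts ≤ 24) = 12213

Use the recurrence p(n, m) = p(n, m−1) + p(n−m, m): either the largest part is < m (count p(n, m−1)) or the largest part is exactly m (remove one copy of m, count p(n−m, m)). With p(0, ·) = 1 this gives p(34, parts ≤ 24) = 12213. (By conjugating Young diagrams, this also counts partitions of 34 into at most 24 parts.)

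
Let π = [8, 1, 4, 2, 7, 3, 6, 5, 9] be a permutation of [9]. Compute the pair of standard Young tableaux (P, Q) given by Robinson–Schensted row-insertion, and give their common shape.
P = [1, 2, 3, 5, 9] / [4, 6] / [7] / [8];  Q = [1, 3, 5, 7, 9] / [2, 6] / [4] / [8];  common shape = (5, 2, 1, 1)

Row-insert the values π_1, π_2, … into P one at a time, bumping the leftmost entry strictly greater than the inserted value down to the next row. The recording tableau Q records, in position (i, j), the step at which that cell was added to P.
  Insert 8 (step 1): P = [8];  Q = [1]
  Insert 1 (step 2): P = [1] / [8];  Q = [1] / [2]
  Insert 4 (step 3): P = [1, 4] / [8];  Q = [1, 3] / [2]
  Insert 2 (step 4): P = [1, 2] / [4] / [8];  Q = [1, 3] / [2] / [4]
  Insert 7 (step 5): P = [1, 2, 7] / [4] / [8];  Q = [1, 3, 5] / [2] / [4]
  Insert 3 (step 6): P = [1, 2, 3] / [4, 7] / [8];  Q = [1, 3, 5] / [2, 6] / [4]
  Insert 6 (step 7): P = [1, 2, 3, 6] / [4, 7] / [8];  Q = [1, 3, 5, 7] / [2, 6] / [4]
  Insert 5 (step 8): P = [1, 2, 3, 5] / [4, 6] / [7] / [8];  Q = [1, 3, 5, 7] / [2, 6] / [4] / [8]
  Insert 9 (step 9): P = [1, 2, 3, 5, 9] / [4, 6] / [7] / [8];  Q = [1, 3, 5, 7, 9] / [2, 6] / [4] / [8]
Final shape: (5, 2, 1, 1).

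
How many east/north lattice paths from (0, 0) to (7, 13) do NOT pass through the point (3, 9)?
Number of paths = 62120

Total paths from (0, 0) to (7, 13): C(20, 7) = 77520. Paths through (3, 9): (paths (0, 0) → (3, 9)) × (paths (3, 9) → (7, 13)) = C(12, 3) · C(8, 4) = 220 · 70 = 15400. Avoidance count = 77520 − 15400 = 62120.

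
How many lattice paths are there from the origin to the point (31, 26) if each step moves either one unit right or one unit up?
Number of paths = 12220888964329584

A monotone lattice path from (0, 0) to (31, 26) consists of 31 east steps and 26 north steps in some order, so it is determined by which 31 of the 57 steps are east. The count is C(57, 31) = 12220888964329584.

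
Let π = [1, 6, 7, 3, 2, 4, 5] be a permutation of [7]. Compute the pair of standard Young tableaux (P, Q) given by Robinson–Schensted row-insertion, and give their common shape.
P = [1, 2, 4, 5] / [3, 7] / [6];  Q = [1, 2, 3, 7] / [4, 6] / [5];  common shape = (4, 2, 1)

Row-insert the values π_1, π_2, … into P one at a time, bumping the leftmost entry strictly greater than the inserted value down to the next row. The recording tableau Q records, in position (i, j), the step at which that cell was added to P.
  Insert 1 (step 1): P = [1];  Q = [1]
  Insert 6 (step 2): P = [1, 6];  Q = [1, 2]
  Insert 7 (step 3): P = [1, 6, 7];  Q = [1, 2, 3]
  Insert 3 (step 4): P = [1, 3, 7] / [6];  Q = [1, 2, 3] / [4]
  Insert 2 (step 5): P = [1, 2, 7] / [3] / [6];  Q = [1, 2, 3] / [4] / [5]
  Insert 4 (step 6): P = [1, 2, 4] / [3, 7] / [6];  Q = [1, 2, 3] / [4, 6] / [5]
  Insert 5 (step 7): P = [1, 2, 4, 5] / [3, 7] / [6];  Q = [1, 2, 3, 7] / [4, 6] / [5]
Final shape: (4, 2, 1).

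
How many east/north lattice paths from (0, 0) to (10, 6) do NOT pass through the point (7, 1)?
Number of paths = 7560

Total paths from (0, 0) to (10, 6): C(16, 10) = 8008. Paths through (7, 1): (paths (0, 0) → (7, 1)) × (paths (7, 1) → (10, 6)) = C(8, 7) · C(8, 3) = 8 · 56 = 448. Avoidance count = 8008 − 448 = 7560.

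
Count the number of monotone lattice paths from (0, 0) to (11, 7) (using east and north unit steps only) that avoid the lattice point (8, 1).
Number of paths = 31068

Total paths from (0, 0) to (11, 7): C(18, 11) = 31824. Paths through (8, 1): (paths (0, 0) → (8, 1)) × (paths (8, 1) → (11, 7)) = C(9, 8) · C(9, 3) = 9 · 84 = 756. Avoidance count = 31824 − 756 = 31068.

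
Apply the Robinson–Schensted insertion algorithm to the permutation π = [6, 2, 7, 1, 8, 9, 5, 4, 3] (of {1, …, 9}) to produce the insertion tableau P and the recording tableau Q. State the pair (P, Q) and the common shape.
P = [1, 3, 8, 9] / [2, 4] / [5, 7] / [6];  Q = [1, 3, 5, 6] / [2, 7] / [4, 8] / [9];  common shape = (4, 2, 2, 1)

Row-insert the values π_1, π_2, … into P one at a time, bumping the leftmost entry strictly greater than the inserted value down to the next row. The recording tableau Q records, in position (i, j), the step at which that cell was added to P.
  Insert 6 (step 1): P = [6];  Q = [1]
  Insert 2 (step 2): P = [2] / [6];  Q = [1] / [2]
  Insert 7 (step 3): P = [2, 7] / [6];  Q = [1, 3] / [2]
  Insert 1 (step 4): P = [1, 7] / [2] / [6];  Q = [1, 3] / [2] / [4]
  Insert 8 (step 5): P = [1, 7, 8] / [2] / [6];  Q = [1, 3, 5] / [2] / [4]
  Insert 9 (step 6): P = [1, 7, 8, 9] / [2] / [6];  Q = [1, 3, 5, 6] / [2] / [4]
  Insert 5 (step 7): P = [1, 5, 8, 9] / [2, 7] / [6];  Q = [1, 3, 5, 6] / [2, 7] / [4]
  Insert 4 (step 8): P = [1, 4, 8, 9] / [2, 5] / [6, 7];  Q = [1, 3, 5, 6] / [2, 7] / [4, 8]
  Insert 3 (step 9): P = [1, 3, 8, 9] / [2, 4] / [5, 7] / [6];  Q = [1, 3, 5, 6] / [2, 7] / [4, 8] / [9]
Final shape: (4, 2, 2, 1).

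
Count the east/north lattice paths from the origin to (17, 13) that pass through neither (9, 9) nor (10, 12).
Number of paths = 92075622

Inclusion–exclusion. Total paths: C(30, 17) = 119759850. Through P₁: C(18, 9)·C(12, 8) = 24066900. Through P₂: C(22, 10)·C(8, 7) = 5173168. Since P₁ is strictly southwest of P₂, a monotone path through both must visit P₁ then P₂; paths through both = C(18, 9)·C(4, 1)·C(8, 7) = 1555840. Avoid both = 119759850 − 24066900 − 5173168 + 1555840 = 92075622.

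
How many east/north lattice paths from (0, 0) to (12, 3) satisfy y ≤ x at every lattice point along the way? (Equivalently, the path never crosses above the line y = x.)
Number of paths = 350

By the reflection principle (André's argument), the number of monotone paths to (12, 3) with n ≤ m that never go above y = x is C(15, 12) − C(15, 13) = 455 − 105 = 350.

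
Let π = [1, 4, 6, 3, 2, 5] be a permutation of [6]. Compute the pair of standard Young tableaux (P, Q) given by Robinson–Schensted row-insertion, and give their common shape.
P = [1, 2, 5] / [3, 6] / [4];  Q = [1, 2, 3] / [4, 6] / [5];  common shape = (3, 2, 1)

Row-insert the values π_1, π_2, … into P one at a time, bumping the leftmost entry strictly greater than the inserted value down to the next row. The recording tableau Q records, in position (i, j), the step at which that cell was added to P.
  Insert 1 (step 1): P = [1];  Q = [1]
  Insert 4 (step 2): P = [1, 4];  Q = [1, 2]
  Insert 6 (step 3): P = [1, 4, 6];  Q = [1, 2, 3]
  Insert 3 (step 4): P = [1, 3, 6] / [4];  Q = [1, 2, 3] / [4]
  Insert 2 (step 5): P = [1, 2, 6] / [3] / [4];  Q = [1, 2, 3] / [4] / [5]
  Insert 5 (step 6): P = [1, 2, 5] / [3, 6] / [4];  Q = [1, 2, 3] / [4, 6] / [5]
Final shape: (3, 2, 1).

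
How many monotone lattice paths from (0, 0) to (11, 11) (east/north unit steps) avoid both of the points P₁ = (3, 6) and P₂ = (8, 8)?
Number of paths = 375204

Inclusion–exclusion. Total paths: C(22, 11) = 705432. Through P₁: C(9, 3)·C(13, 8) = 108108. Through P₂: C(16, 8)·C(6, 3) = 257400. Since P₁ is strictly southwest of P₂, a monotone path through both must visit P₁ then P₂; paths through both = C(9, 3)·C(7, 5)·C(6, 3) = 35280. Avoid both = 705432 − 108108 − 257400 + 35280 = 375204.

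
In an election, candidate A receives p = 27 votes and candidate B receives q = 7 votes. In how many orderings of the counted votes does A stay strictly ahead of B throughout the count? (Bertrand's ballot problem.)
Strict-lead orderings = 3164480

Total orderings of the 34 votes with 27 for A: C(34, 27) = 5379616. By the Bertrand ballot formula (Cycle Lemma / reflection principle), the number of orderings in which A is strictly ahead of B throughout is (p − q)/(p + q) · C(p + q, p) = (27 − 7)/(27 + 7) · 5379616 = 3164480.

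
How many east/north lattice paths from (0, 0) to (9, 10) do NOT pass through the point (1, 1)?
Number of paths = 43758

Total paths from (0, 0) to (9, 10): C(19, 9) = 92378. Paths through (1, 1): (paths (0, 0) → (1, 1)) × (paths (1, 1) → (9, 10)) = C(2, 1) · C(17, 8) = 2 · 24310 = 48620. Avoidance count = 92378 − 48620 = 43758.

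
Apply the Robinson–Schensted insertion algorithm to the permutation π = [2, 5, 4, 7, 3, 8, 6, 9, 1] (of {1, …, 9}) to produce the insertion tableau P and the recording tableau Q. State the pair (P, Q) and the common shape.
P = [1, 3, 6, 8, 9] / [2, 7] / [4] / [5];  Q = [1, 2, 4, 6, 8] / [3, 7] / [5] / [9];  common shape = (5, 2, 1, 1)

Row-insert the values π_1, π_2, … into P one at a time, bumping the leftmost entry strictly greater than the inserted value down to the next row. The recording tableau Q records, in position (i, j), the step at which that cell was added to P.
  Insert 2 (step 1): P = [2];  Q = [1]
  Insert 5 (step 2): P = [2, 5];  Q = [1, 2]
  Insert 4 (step 3): P = [2, 4] / [5];  Q = [1, 2] / [3]
  Insert 7 (step 4): P = [2, 4, 7] / [5];  Q = [1, 2, 4] / [3]
  Insert 3 (step 5): P = [2, 3, 7] / [4] / [5];  Q = [1, 2, 4] / [3] / [5]
  Insert 8 (step 6): P = [2, 3, 7, 8] / [4] / [5];  Q = [1, 2, 4, 6] / [3] / [5]
  Insert 6 (step 7): P = [2, 3, 6, 8] / [4, 7] / [5];  Q = [1, 2, 4, 6] / [3, 7] / [5]
  Insert 9 (step 8): P = [2, 3, 6, 8, 9] / [4, 7] / [5];  Q = [1, 2, 4, 6, 8] / [3, 7] / [5]
  Insert 1 (step 9): P = [1, 3, 6, 8, 9] / [2, 7] / [4] / [5];  Q = [1, 2, 4, 6, 8] / [3, 7] / [5] / [9]
Final shape: (5, 2, 1, 1).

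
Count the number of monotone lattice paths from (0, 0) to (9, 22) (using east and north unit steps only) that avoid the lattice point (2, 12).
Number of paths = 18390307

Total paths from (0, 0) to (9, 22): C(31, 9) = 20160075. Paths through (2, 12): (paths (0, 0) → (2, 12)) × (paths (2, 12) → (9, 22)) = C(14, 2) · C(17, 7) = 91 · 19448 = 1769768. Avoidance count = 20160075 − 1769768 = 18390307.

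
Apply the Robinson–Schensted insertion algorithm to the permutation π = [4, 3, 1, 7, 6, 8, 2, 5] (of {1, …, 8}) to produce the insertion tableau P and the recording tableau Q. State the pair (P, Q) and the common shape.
P = [1, 2, 5] / [3, 6, 8] / [4, 7];  Q = [1, 4, 6] / [2, 5, 8] / [3, 7];  common shape = (3, 3, 2)

Row-insert the values π_1, π_2, … into P one at a time, bumping the leftmost entry strictly greater than the inserted value down to the next row. The recording tableau Q records, in position (i, j), the step at which that cell was added to P.
  Insert 4 (step 1): P = [4];  Q = [1]
  Insert 3 (step 2): P = [3] / [4];  Q = [1] / [2]
  Insert 1 (step 3): P = [1] / [3] / [4];  Q = [1] / [2] / [3]
  Insert 7 (step 4): P = [1, 7] / [3] / [4];  Q = [1, 4] / [2] / [3]
  Insert 6 (step 5): P = [1, 6] / [3, 7] / [4];  Q = [1, 4] / [2, 5] / [3]
  Insert 8 (step 6): P = [1, 6, 8] / [3, 7] / [4];  Q = [1, 4, 6] / [2, 5] / [3]
  Insert 2 (step 7): P = [1, 2, 8] / [3, 6] / [4, 7];  Q = [1, 4, 6] / [2, 5] / [3, 7]
  Insert 5 (step 8): P = [1, 2, 5] / [3, 6, 8] / [4, 7];  Q = [1, 4, 6] / [2, 5, 8] / [3, 7]
Final shape: (3, 3, 2).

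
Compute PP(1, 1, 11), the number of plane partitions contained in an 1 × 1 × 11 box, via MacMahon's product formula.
PP(1, 1, 11) = 12

Evaluate the triple product over i = 1..1, j = 1..1, k = 1..11. The factors are (2/1) · (3/2) · (4/3) · (5/4) · (6/5) · (7/6) · (8/7) · (9/8) · … (11 factors total). The numerators and denominators telescope so the product is an integer; carrying out the multiplication exactly gives PP(1, 1, 11) = 12.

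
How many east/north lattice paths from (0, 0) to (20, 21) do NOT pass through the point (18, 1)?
Number of paths = 269128932831

Total paths from (0, 0) to (20, 21): C(41, 20) = 269128937220. Paths through (18, 1): (paths (0, 0) → (18, 1)) × (paths (18, 1) → (20, 21)) = C(19, 18) · C(22, 2) = 19 · 231 = 4389. Avoidance count = 269128937220 − 4389 = 269128932831.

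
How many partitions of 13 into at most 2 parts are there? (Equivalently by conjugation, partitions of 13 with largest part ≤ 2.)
p(13, parts ≤ 2) = 7

Partitions of 13 with all parts ≤ 2: 2+2+2+2+2+2+1, 2+2+2+2+2+1+1+1, 2+2+2+2+1+1+1+1+1, 2+2+2+1+1+1+1+1+1+1, 2+2+1+1+1+1+1+1+1+1+1, 2+1+1+1+1+1+1+1+1+1+1+1, 1+1+1+1+1+1+1+1+1+1+1+1+1. Count = 7.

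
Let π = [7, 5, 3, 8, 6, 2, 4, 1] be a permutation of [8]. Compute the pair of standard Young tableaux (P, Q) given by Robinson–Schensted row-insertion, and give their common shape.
P = [1, 4] / [2, 6] / [3, 8] / [5] / [7];  Q = [1, 4] / [2, 5] / [3, 7] / [6] / [8];  common shape = (2, 2, 2, 1, 1)

Row-insert the values π_1, π_2, … into P one at a time, bumping the leftmost entry strictly greater than the inserted value down to the next row. The recording tableau Q records, in position (i, j), the step at which that cell was added to P.
  Insert 7 (step 1): P = [7];  Q = [1]
  Insert 5 (step 2): P = [5] / [7];  Q = [1] / [2]
  Insert 3 (step 3): P = [3] / [5] / [7];  Q = [1] / [2] / [3]
  Insert 8 (step 4): P = [3, 8] / [5] / [7];  Q = [1, 4] / [2] / [3]
  Insert 6 (step 5): P = [3, 6] / [5, 8] / [7];  Q = [1, 4] / [2, 5] / [3]
  Insert 2 (step 6): P = [2, 6] / [3, 8] / [5] / [7];  Q = [1, 4] / [2, 5] / [3] / [6]
  Insert 4 (step 7): P = [2, 4] / [3, 6] / [5, 8] / [7];  Q = [1, 4] / [2, 5] / [3, 7] / [6]
  Insert 1 (step 8): P = [1, 4] / [2, 6] / [3, 8] / [5] / [7];  Q = [1, 4] / [2, 5] / [3, 7] / [6] / [8]
Final shape: (2, 2, 2, 1, 1).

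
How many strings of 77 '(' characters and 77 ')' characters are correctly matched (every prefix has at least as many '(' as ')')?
C_77 = 18793142726809884575211361279087545193250040

These balanced parentheses are counted by the Catalan number C_n = (1/(n + 1)) · C(2n, n). For n = 77: C_77 = (1/78) · C(154, 77) = 1465865132691170996866486179768828525073503120/78 = 18793142726809884575211361279087545193250040.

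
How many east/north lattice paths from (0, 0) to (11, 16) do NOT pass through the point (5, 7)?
Number of paths = 9073935

Total paths from (0, 0) to (11, 16): C(27, 11) = 13037895. Paths through (5, 7): (paths (0, 0) → (5, 7)) × (paths (5, 7) → (11, 16)) = C(12, 5) · C(15, 6) = 792 · 5005 = 3963960. Avoidance count = 13037895 − 3963960 = 9073935.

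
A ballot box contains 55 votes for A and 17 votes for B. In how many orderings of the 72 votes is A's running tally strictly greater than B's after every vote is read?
Strict-lead orderings = 7156451868600776

Total orderings of the 72 votes with 55 for A: C(72, 55) = 13559593014190944. By the Bertrand ballot formula (Cycle Lemma / reflection principle), the number of orderings in which A is strictly ahead of B throughout is (p − q)/(p + q) · C(p + q, p) = (55 − 17)/(55 + 17) · 13559593014190944 = 7156451868600776.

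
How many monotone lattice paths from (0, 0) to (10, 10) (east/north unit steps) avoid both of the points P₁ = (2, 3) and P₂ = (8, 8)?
Number of paths = 70906

Inclusion–exclusion. Total paths: C(20, 10) = 184756. Through P₁: C(5, 2)·C(15, 8) = 64350. Through P₂: C(16, 8)·C(4, 2) = 77220. Since P₁ is strictly southwest of P₂, a monotone path through both must visit P₁ then P₂; paths through both = C(5, 2)·C(11, 6)·C(4, 2) = 27720. Avoid both = 184756 − 64350 − 77220 + 27720 = 70906.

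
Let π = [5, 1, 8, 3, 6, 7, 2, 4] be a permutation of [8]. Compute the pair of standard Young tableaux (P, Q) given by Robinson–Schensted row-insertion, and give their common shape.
P = [1, 2, 4, 7] / [3, 6] / [5, 8];  Q = [1, 3, 5, 6] / [2, 4] / [7, 8];  common shape = (4, 2, 2)

Row-insert the values π_1, π_2, … into P one at a time, bumping the leftmost entry strictly greater than the inserted value down to the next row. The recording tableau Q records, in position (i, j), the step at which that cell was added to P.
  Insert 5 (step 1): P = [5];  Q = [1]
  Insert 1 (step 2): P = [1] / [5];  Q = [1] / [2]
  Insert 8 (step 3): P = [1, 8] / [5];  Q = [1, 3] / [2]
  Insert 3 (step 4): P = [1, 3] / [5, 8];  Q = [1, 3] / [2, 4]
  Insert 6 (step 5): P = [1, 3, 6] / [5, 8];  Q = [1, 3, 5] / [2, 4]
  Insert 7 (step 6): P = [1, 3, 6, 7] / [5, 8];  Q = [1, 3, 5, 6] / [2, 4]
  Insert 2 (step 7): P = [1, 2, 6, 7] / [3, 8] / [5];  Q = [1, 3, 5, 6] / [2, 4] / [7]
  Insert 4 (step 8): P = [1, 2, 4, 7] / [3, 6] / [5, 8];  Q = [1, 3, 5, 6] / [2, 4] / [7, 8]
Final shape: (4, 2, 2).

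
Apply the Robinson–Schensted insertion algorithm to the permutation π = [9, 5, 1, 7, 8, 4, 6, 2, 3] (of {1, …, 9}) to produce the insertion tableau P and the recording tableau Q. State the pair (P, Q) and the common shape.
P = [1, 2, 3] / [4, 6, 8] / [5, 7] / [9];  Q = [1, 4, 5] / [2, 6, 7] / [3, 9] / [8];  common shape = (3, 3, 2, 1)

Row-insert the values π_1, π_2, … into P one at a time, bumping the leftmost entry strictly greater than the inserted value down to the next row. The recording tableau Q records, in position (i, j), the step at which that cell was added to P.
  Insert 9 (step 1): P = [9];  Q = [1]
  Insert 5 (step 2): P = [5] / [9];  Q = [1] / [2]
  Insert 1 (step 3): P = [1] / [5] / [9];  Q = [1] / [2] / [3]
  Insert 7 (step 4): P = [1, 7] / [5] / [9];  Q = [1, 4] / [2] / [3]
  Insert 8 (step 5): P = [1, 7, 8] / [5] / [9];  Q = [1, 4, 5] / [2] / [3]
  Insert 4 (step 6): P = [1, 4, 8] / [5, 7] / [9];  Q = [1, 4, 5] / [2, 6] / [3]
  Insert 6 (step 7): P = [1, 4, 6] / [5, 7, 8] / [9];  Q = [1, 4, 5] / [2, 6, 7] / [3]
  Insert 2 (step 8): P = [1, 2, 6] / [4, 7, 8] / [5] / [9];  Q = [1, 4, 5] / [2, 6, 7] / [3] / [8]
  Insert 3 (step 9): P = [1, 2, 3] / [4, 6, 8] / [5, 7] / [9];  Q = [1, 4, 5] / [2, 6, 7] / [3, 9] / [8]
Final shape: (3, 3, 2, 1).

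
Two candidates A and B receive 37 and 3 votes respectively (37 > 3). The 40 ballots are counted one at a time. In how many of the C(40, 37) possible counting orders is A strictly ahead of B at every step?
Strict-lead orderings = 8398

Total orderings of the 40 votes with 37 for A: C(40, 37) = 9880. By the Bertrand ballot formula (Cycle Lemma / reflection principle), the number of orderings in which A is strictly ahead of B throughout is (p − q)/(p + q) · C(p + q, p) = (37 − 3)/(37 + 3) · 9880 = 8398.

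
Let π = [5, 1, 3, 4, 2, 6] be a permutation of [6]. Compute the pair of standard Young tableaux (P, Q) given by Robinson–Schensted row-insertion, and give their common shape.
P = [1, 2, 4, 6] / [3] / [5];  Q = [1, 3, 4, 6] / [2] / [5];  common shape = (4, 1, 1)

Row-insert the values π_1, π_2, … into P one at a time, bumping the leftmost entry strictly greater than the inserted value down to the next row. The recording tableau Q records, in position (i, j), the step at which that cell was added to P.
  Insert 5 (step 1): P = [5];  Q = [1]
  Insert 1 (step 2): P = [1] / [5];  Q = [1] / [2]
  Insert 3 (step 3): P = [1, 3] / [5];  Q = [1, 3] / [2]
  Insert 4 (step 4): P = [1, 3, 4] / [5];  Q = [1, 3, 4] / [2]
  Insert 2 (step 5): P = [1, 2, 4] / [3] / [5];  Q = [1, 3, 4] / [2] / [5]
  Insert 6 (step 6): P = [1, 2, 4, 6] / [3] / [5];  Q = [1, 3, 4, 6] / [2] / [5]
Final shape: (4, 1, 1).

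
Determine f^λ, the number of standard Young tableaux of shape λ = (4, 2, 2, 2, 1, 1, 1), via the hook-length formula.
# SYT of shape (4, 2, 2, 2, 1, 1, 1) = 6864

Hook-length formula: f^λ = n! / Π hook(c), product over all cells c of the Young diagram. For λ = (4, 2, 2, 2, 1, 1, 1), n = 13 boxes. Hook lengths by row (left-to-right, top-to-bottom): [10, 6, 2, 1]; [7, 3]; [6, 2]; [5, 1]; [3]; [2]; [1]. Product of hooks = 907200. So f^λ = 13! / 907200 = 6227020800 / 907200 = 6864.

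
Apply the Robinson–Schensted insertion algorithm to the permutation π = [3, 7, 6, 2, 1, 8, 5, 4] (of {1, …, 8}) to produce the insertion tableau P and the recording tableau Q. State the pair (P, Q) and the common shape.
P = [1, 4, 8] / [2, 5] / [3, 6] / [7];  Q = [1, 2, 6] / [3, 7] / [4, 8] / [5];  common shape = (3, 2, 2, 1)

Row-insert the values π_1, π_2, … into P one at a time, bumping the leftmost entry strictly greater than the inserted value down to the next row. The recording tableau Q records, in position (i, j), the step at which that cell was added to P.
  Insert 3 (step 1): P = [3];  Q = [1]
  Insert 7 (step 2): P = [3, 7];  Q = [1, 2]
  Insert 6 (step 3): P = [3, 6] / [7];  Q = [1, 2] / [3]
  Insert 2 (step 4): P = [2, 6] / [3] / [7];  Q = [1, 2] / [3] / [4]
  Insert 1 (step 5): P = [1, 6] / [2] / [3] / [7];  Q = [1, 2] / [3] / [4] / [5]
  Insert 8 (step 6): P = [1, 6, 8] / [2] / [3] / [7];  Q = [1, 2, 6] / [3] / [4] / [5]
  Insert 5 (step 7): P = [1, 5, 8] / [2, 6] / [3] / [7];  Q = [1, 2, 6] / [3, 7] / [4] / [5]
  Insert 4 (step 8): P = [1, 4, 8] / [2, 5] / [3, 6] / [7];  Q = [1, 2, 6] / [3, 7] / [4, 8] / [5]
Final shape: (3, 2, 2, 1).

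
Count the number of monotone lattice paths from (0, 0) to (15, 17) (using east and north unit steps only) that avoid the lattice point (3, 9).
Number of paths = 538009320

Total paths from (0, 0) to (15, 17): C(32, 15) = 565722720. Paths through (3, 9): (paths (0, 0) → (3, 9)) × (paths (3, 9) → (15, 17)) = C(12, 3) · C(20, 12) = 220 · 125970 = 27713400. Avoidance count = 565722720 − 27713400 = 538009320.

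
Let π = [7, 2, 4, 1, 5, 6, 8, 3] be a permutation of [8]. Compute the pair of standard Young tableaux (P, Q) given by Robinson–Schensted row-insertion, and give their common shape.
P = [1, 3, 5, 6, 8] / [2, 4] / [7];  Q = [1, 3, 5, 6, 7] / [2, 8] / [4];  common shape = (5, 2, 1)

Row-insert the values π_1, π_2, … into P one at a time, bumping the leftmost entry strictly greater than the inserted value down to the next row. The recording tableau Q records, in position (i, j), the step at which that cell was added to P.
  Insert 7 (step 1): P = [7];  Q = [1]
  Insert 2 (step 2): P = [2] / [7];  Q = [1] / [2]
  Insert 4 (step 3): P = [2, 4] / [7];  Q = [1, 3] / [2]
  Insert 1 (step 4): P = [1, 4] / [2] / [7];  Q = [1, 3] / [2] / [4]
  Insert 5 (step 5): P = [1, 4, 5] / [2] / [7];  Q = [1, 3, 5] / [2] / [4]
  Insert 6 (step 6): P = [1, 4, 5, 6] / [2] / [7];  Q = [1, 3, 5, 6] / [2] / [4]
  Insert 8 (step 7): P = [1, 4, 5, 6, 8] / [2] / [7];  Q = [1, 3, 5, 6, 7] / [2] / [4]
  Insert 3 (step 8): P = [1, 3, 5, 6, 8] / [2, 4] / [7];  Q = [1, 3, 5, 6, 7] / [2, 8] / [4]
Final shape: (5, 2, 1).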